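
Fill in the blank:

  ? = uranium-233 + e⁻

Pa-233

Conserve mass number: A = 233 + 0, so A = 233.
Conserve atomic number: Z = 92 − 1, so Z = 91.
Z = 91 is protactinium, so the species is protactinium-233.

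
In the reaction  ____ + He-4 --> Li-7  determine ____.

triton

Conserve mass number: A + 4 = 7, so A = 3.
Conserve atomic number: Z + 2 = 3, so Z = 1.
A = 3 and Z = 1 is H-3 — a triton.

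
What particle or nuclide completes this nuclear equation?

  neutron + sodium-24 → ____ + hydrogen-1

Ne-24

Conserve mass number: 1 + 24 = A + 1, so A = 24.
Conserve atomic number: 0 + 11 = Z + 1, so Z = 10.
Z = 10 is neon, so the species is neon-24.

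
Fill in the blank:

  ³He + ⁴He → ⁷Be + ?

Conserve mass number: 3 + 4 = 7 + A, so A = 0.
Conserve atomic number: 2 + 2 = 4 + Z, so Z = 0.
A = 0 and Z = 0 is γ — a gamma ray.

gamma ray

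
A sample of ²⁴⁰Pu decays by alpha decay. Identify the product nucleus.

Alpha decay: mass number changes by -4, atomic number by -2.
A: 240 − 4 = 236; Z: 94 − 2 = 92.
Z = 92 is uranium, so the daughter is ²³⁶U.

U-236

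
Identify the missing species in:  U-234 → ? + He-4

Conserve mass number: 234 = A + 4, so A = 230.
Conserve atomic number: 92 = Z + 2, so Z = 90.
Z = 90 is thorium, so the species is Th-230.

Th-230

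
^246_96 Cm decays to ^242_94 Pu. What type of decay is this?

alpha decay

ΔA = 242 − 246 = -4; ΔZ = 94 − 96 = -2.
A drops by 4 and Z drops by 2 — the signature of alpha emission.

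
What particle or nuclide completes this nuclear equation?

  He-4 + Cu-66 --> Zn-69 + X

Conserve mass number: 4 + 66 = 69 + A, so A = 1.
Conserve atomic number: 2 + 29 = 30 + Z, so Z = 1.
A = 1 and Z = 1 is H-1 — a proton.

proton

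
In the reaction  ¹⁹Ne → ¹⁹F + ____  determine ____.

Conserve mass number: 19 = 19 + A, so A = 0.
Conserve atomic number: 10 = 9 + Z, so Z = 1.
A = 0 and Z = 1 is e⁺ — a positron.

positron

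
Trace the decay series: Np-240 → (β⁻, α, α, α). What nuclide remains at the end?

Start: (A, Z) = (240, 93).
After β⁻: (240, 94).
After α: (236, 92).
After α: (232, 90).
After α: (228, 88).
Z = 88 is radium.

Ra-228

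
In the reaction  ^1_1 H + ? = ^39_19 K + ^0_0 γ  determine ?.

Ar-38

Conserve mass number: 1 + A = 39 + 0, so A = 38.
Conserve atomic number: 1 + Z = 19 + 0, so Z = 18.
Z = 18 is argon, so the species is ^38_18 Ar.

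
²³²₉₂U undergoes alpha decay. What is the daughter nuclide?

Th-228

Alpha decay: mass number changes by -4, atomic number by -2.
A: 232 − 4 = 228; Z: 92 − 2 = 90.
Z = 90 is thorium, so the daughter is ²²⁸₉₀Th.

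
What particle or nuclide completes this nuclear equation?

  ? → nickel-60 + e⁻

Conserve mass number: A = 60 + 0, so A = 60.
Conserve atomic number: Z = 28 − 1, so Z = 27.
Z = 27 is cobalt, so the species is cobalt-60.

Co-60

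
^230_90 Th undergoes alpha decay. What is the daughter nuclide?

Ra-226

Alpha decay: mass number changes by -4, atomic number by -2.
A: 230 − 4 = 226; Z: 90 − 2 = 88.
Z = 88 is radium, so the daughter is ^226_88 Ra.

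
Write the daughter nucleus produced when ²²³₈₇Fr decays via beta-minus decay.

Ra-223

Beta-minus decay: mass number changes by +0, atomic number by +1.
A: 223 = 223; Z: 87 + 1 = 88.
Z = 88 is radium, so the daughter is ²²³₈₈Ra.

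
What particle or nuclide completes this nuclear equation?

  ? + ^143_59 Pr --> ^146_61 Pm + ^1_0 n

alpha particle

Conserve mass number: A + 143 = 146 + 1, so A = 4.
Conserve atomic number: Z + 59 = 61 + 0, so Z = 2.
A = 4 and Z = 2 is ^4_2 He — an alpha particle.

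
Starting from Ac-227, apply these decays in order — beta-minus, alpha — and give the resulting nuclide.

Ra-223

Start: (A, Z) = (227, 89).
After β⁻: (227, 90).
After α: (223, 88).
Z = 88 is radium.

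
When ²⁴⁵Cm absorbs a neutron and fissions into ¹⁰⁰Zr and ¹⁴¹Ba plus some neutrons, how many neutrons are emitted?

Conserve mass number: 246 = 100 + 141 + k, so k = 246 − 241 = 5.
Check atomic number: 96 = 40 + 56 + 0 = 96. ✓

5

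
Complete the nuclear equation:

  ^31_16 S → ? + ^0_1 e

Conserve mass number: 31 = A + 0, so A = 31.
Conserve atomic number: 16 = Z + 1, so Z = 15.
Z = 15 is phosphorus, so the species is ^31_15 P.

P-31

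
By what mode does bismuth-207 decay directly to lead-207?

ΔA = 207 − 207 = 0; ΔZ = 82 − 83 = -1.
A is unchanged and Z drops by 1 — a proton has become a neutron (β⁺ emission or electron capture).

beta-plus decay or electron capture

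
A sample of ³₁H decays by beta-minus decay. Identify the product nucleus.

He-3

Beta-minus decay: mass number changes by +0, atomic number by +1.
A: 3 = 3; Z: 1 + 1 = 2.
Z = 2 is helium, so the daughter is ³₂He.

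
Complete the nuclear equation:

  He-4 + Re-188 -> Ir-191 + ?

neutron

Conserve mass number: 4 + 188 = 191 + A, so A = 1.
Conserve atomic number: 2 + 75 = 77 + Z, so Z = 0.
A = 1 and Z = 0 is n — a neutron.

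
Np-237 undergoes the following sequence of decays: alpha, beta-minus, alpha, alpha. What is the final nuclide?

Ra-225

Start: (A, Z) = (237, 93).
After α: (233, 91).
After β⁻: (233, 92).
After α: (229, 90).
After α: (225, 88).
Z = 88 is radium.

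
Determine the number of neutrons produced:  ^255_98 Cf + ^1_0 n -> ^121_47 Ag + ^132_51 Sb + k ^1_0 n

Conserve mass number: 256 = 121 + 132 + k, so k = 256 − 253 = 3.
Check atomic number: 98 = 47 + 51 + 0 = 98. ✓

3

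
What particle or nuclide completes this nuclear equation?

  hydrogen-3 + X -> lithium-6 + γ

Conserve mass number: 3 + A = 6 + 0, so A = 3.
Conserve atomic number: 1 + Z = 3 + 0, so Z = 2.
Z = 2 is helium, so the species is helium-3.

He-3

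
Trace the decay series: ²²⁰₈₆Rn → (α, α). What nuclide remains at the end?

Start: (A, Z) = (220, 86).
After α: (216, 84).
After α: (212, 82).
Z = 82 is lead.

Pb-212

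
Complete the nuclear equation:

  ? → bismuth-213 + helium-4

At-217

Conserve mass number: A = 213 + 4, so A = 217.
Conserve atomic number: Z = 83 + 2, so Z = 85.
Z = 85 is astatine, so the species is astatine-217.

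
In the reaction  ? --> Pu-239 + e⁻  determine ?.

Conserve mass number: A = 239 + 0, so A = 239.
Conserve atomic number: Z = 94 − 1, so Z = 93.
Z = 93 is neptunium, so the species is Np-239.

Np-239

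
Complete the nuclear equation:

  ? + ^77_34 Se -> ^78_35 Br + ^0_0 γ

proton

Conserve mass number: A + 77 = 78 + 0, so A = 1.
Conserve atomic number: Z + 34 = 35 + 0, so Z = 1.
A = 1 and Z = 1 is ^1_1 H — a proton.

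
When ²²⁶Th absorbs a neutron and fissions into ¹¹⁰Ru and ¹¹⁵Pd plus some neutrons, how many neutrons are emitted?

2

Conserve mass number: 227 = 110 + 115 + k, so k = 227 − 225 = 2.
Check atomic number: 90 = 44 + 46 + 0 = 90. ✓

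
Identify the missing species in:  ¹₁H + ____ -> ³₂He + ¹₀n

Conserve mass number: 1 + A = 3 + 1, so A = 3.
Conserve atomic number: 1 + Z = 2 + 0, so Z = 1.
A = 3 and Z = 1 is ³₁H — a triton.

triton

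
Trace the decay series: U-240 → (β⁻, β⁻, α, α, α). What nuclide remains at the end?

Start: (A, Z) = (240, 92).
After β⁻: (240, 93).
After β⁻: (240, 94).
After α: (236, 92).
After α: (232, 90).
After α: (228, 88).
Z = 88 is radium.

Ra-228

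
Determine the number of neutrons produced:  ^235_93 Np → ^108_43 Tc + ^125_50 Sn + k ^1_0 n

2

Conserve mass number: 235 = 108 + 125 + k, so k = 235 − 233 = 2.
Check atomic number: 93 = 43 + 50 + 0 = 93. ✓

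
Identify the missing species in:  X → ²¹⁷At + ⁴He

Fr-221

Conserve mass number: A = 217 + 4, so A = 221.
Conserve atomic number: Z = 85 + 2, so Z = 87.
Z = 87 is francium, so the species is ²²¹Fr.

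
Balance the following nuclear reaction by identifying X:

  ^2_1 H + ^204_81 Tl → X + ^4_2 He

Conserve mass number: 2 + 204 = A + 4, so A = 202.
Conserve atomic number: 1 + 81 = Z + 2, so Z = 80.
Z = 80 is mercury, so the species is ^202_80 Hg.

Hg-202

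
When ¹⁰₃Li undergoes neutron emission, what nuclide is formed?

Li-9

Neutron emission: mass number changes by -1, atomic number by +0.
A: 10 − 1 = 9; Z: 3 = 3.
Z = 3 is lithium, so the daughter is ⁹₃Li.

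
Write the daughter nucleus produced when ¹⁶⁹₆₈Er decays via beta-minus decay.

Tm-169

Beta-minus decay: mass number changes by +0, atomic number by +1.
A: 169 = 169; Z: 68 + 1 = 69.
Z = 69 is thulium, so the daughter is ¹⁶⁹₆₉Tm.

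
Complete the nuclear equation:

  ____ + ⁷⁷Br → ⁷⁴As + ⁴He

Conserve mass number: A + 77 = 74 + 4, so A = 1.
Conserve atomic number: Z + 35 = 33 + 2, so Z = 0.
A = 1 and Z = 0 is ¹n — a neutron.

neutron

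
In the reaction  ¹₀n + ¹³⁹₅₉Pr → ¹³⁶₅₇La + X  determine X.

Conserve mass number: 1 + 139 = 136 + A, so A = 4.
Conserve atomic number: 0 + 59 = 57 + Z, so Z = 2.
A = 4 and Z = 2 is ⁴₂He — an alpha particle.

alpha particle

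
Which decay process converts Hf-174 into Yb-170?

alpha decay

ΔA = 170 − 174 = -4; ΔZ = 70 − 72 = -2.
A drops by 4 and Z drops by 2 — the signature of alpha emission.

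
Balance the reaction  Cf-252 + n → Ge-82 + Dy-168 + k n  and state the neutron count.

Conserve mass number: 253 = 82 + 168 + k, so k = 253 − 250 = 3.
Check atomic number: 98 = 32 + 66 + 0 = 98. ✓

3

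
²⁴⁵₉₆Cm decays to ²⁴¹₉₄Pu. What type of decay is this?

ΔA = 241 − 245 = -4; ΔZ = 94 − 96 = -2.
A drops by 4 and Z drops by 2 — the signature of alpha emission.

alpha decay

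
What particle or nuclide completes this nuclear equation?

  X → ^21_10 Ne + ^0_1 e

Conserve mass number: A = 21 + 0, so A = 21.
Conserve atomic number: Z = 10 + 1, so Z = 11.
Z = 11 is sodium, so the species is ^21_11 Na.

Na-21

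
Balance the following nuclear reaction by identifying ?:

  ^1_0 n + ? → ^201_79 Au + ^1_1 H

Hg-201

Conserve mass number: 1 + A = 201 + 1, so A = 201.
Conserve atomic number: 0 + Z = 79 + 1, so Z = 80.
Z = 80 is mercury, so the species is ^201_80 Hg.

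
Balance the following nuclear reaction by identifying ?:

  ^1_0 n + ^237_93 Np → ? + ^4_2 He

Pa-234

Conserve mass number: 1 + 237 = A + 4, so A = 234.
Conserve atomic number: 0 + 93 = Z + 2, so Z = 91.
Z = 91 is protactinium, so the species is ^234_91 Pa.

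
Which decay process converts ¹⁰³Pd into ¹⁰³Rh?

ΔA = 103 − 103 = 0; ΔZ = 45 − 46 = -1.
A is unchanged and Z drops by 1 — a proton has become a neutron (β⁺ emission or electron capture).

beta-plus decay or electron capture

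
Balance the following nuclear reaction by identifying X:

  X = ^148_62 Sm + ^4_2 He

Conserve mass number: A = 148 + 4, so A = 152.
Conserve atomic number: Z = 62 + 2, so Z = 64.
Z = 64 is gadolinium, so the species is ^152_64 Gd.

Gd-152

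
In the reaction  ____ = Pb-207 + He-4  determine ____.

Po-211

Conserve mass number: A = 207 + 4, so A = 211.
Conserve atomic number: Z = 82 + 2, so Z = 84.
Z = 84 is polonium, so the species is Po-211.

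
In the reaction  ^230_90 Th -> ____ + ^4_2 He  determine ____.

Ra-226

Conserve mass number: 230 = A + 4, so A = 226.
Conserve atomic number: 90 = Z + 2, so Z = 88.
Z = 88 is radium, so the species is ^226_88 Ra.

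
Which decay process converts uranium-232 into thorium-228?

ΔA = 228 − 232 = -4; ΔZ = 90 − 92 = -2.
A drops by 4 and Z drops by 2 — the signature of alpha emission.

alpha decay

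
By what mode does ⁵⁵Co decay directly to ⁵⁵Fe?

beta-plus decay or electron capture

ΔA = 55 − 55 = 0; ΔZ = 26 − 27 = -1.
A is unchanged and Z drops by 1 — a proton has become a neutron (β⁺ emission or electron capture).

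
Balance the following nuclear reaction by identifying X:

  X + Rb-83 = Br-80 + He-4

Conserve mass number: A + 83 = 80 + 4, so A = 1.
Conserve atomic number: Z + 37 = 35 + 2, so Z = 0.
A = 1 and Z = 0 is n — a neutron.

neutron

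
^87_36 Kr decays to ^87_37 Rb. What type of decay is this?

beta-minus decay

ΔA = 87 − 87 = 0; ΔZ = 37 − 36 = +1.
A is unchanged and Z rises by 1 — a neutron has become a proton (β⁻ decay).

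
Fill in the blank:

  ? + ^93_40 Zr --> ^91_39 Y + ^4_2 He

deuteron

Conserve mass number: A + 93 = 91 + 4, so A = 2.
Conserve atomic number: Z + 40 = 39 + 2, so Z = 1.
A = 2 and Z = 1 is ^2_1 H — a deuteron.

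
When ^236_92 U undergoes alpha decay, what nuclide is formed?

Th-232

Alpha decay: mass number changes by -4, atomic number by -2.
A: 236 − 4 = 232; Z: 92 − 2 = 90.
Z = 90 is thorium, so the daughter is ^232_90 Th.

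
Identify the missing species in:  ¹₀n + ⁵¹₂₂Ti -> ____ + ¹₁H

Sc-51

Conserve mass number: 1 + 51 = A + 1, so A = 51.
Conserve atomic number: 0 + 22 = Z + 1, so Z = 21.
Z = 21 is scandium, so the species is ⁵¹₂₁Sc.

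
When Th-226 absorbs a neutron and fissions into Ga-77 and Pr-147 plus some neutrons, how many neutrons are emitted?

Conserve mass number: 227 = 77 + 147 + k, so k = 227 − 224 = 3.
Check atomic number: 90 = 31 + 59 + 0 = 90. ✓

3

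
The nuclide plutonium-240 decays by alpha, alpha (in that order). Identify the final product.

Th-232

Start: (A, Z) = (240, 94).
After α: (236, 92).
After α: (232, 90).
Z = 90 is thorium.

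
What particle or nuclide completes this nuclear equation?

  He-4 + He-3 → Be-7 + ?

Conserve mass number: 4 + 3 = 7 + A, so A = 0.
Conserve atomic number: 2 + 2 = 4 + Z, so Z = 0.
A = 0 and Z = 0 is γ — a gamma ray.

gamma ray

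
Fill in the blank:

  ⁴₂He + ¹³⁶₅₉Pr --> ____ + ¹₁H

Conserve mass number: 4 + 136 = A + 1, so A = 139.
Conserve atomic number: 2 + 59 = Z + 1, so Z = 60.
Z = 60 is neodymium, so the species is ¹³⁹₆₀Nd.

Nd-139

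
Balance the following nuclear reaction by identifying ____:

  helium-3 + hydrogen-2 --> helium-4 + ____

Conserve mass number: 3 + 2 = 4 + A, so A = 1.
Conserve atomic number: 2 + 1 = 2 + Z, so Z = 1.
A = 1 and Z = 1 is hydrogen-1 — a proton.

proton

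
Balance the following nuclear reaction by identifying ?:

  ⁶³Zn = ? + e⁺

Cu-63

Conserve mass number: 63 = A + 0, so A = 63.
Conserve atomic number: 30 = Z + 1, so Z = 29.
Z = 29 is copper, so the species is ⁶³Cu.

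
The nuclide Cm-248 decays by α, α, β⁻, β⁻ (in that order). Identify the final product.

Start: (A, Z) = (248, 96).
After α: (244, 94).
After α: (240, 92).
After β⁻: (240, 93).
After β⁻: (240, 94).
Z = 94 is plutonium.

Pu-240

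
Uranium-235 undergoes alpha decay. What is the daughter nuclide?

Th-231

Alpha decay: mass number changes by -4, atomic number by -2.
A: 235 − 4 = 231; Z: 92 − 2 = 90.
Z = 90 is thorium, so the daughter is thorium-231.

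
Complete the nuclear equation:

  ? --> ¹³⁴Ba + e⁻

Conserve mass number: A = 134 + 0, so A = 134.
Conserve atomic number: Z = 56 − 1, so Z = 55.
Z = 55 is caesium, so the species is ¹³⁴Cs.

Cs-134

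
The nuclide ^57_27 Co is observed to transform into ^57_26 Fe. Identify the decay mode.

ΔA = 57 − 57 = 0; ΔZ = 26 − 27 = -1.
A is unchanged and Z drops by 1 — a proton has become a neutron (β⁺ emission or electron capture).

beta-plus decay or electron capture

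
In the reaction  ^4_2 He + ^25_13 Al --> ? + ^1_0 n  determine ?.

P-28

Conserve mass number: 4 + 25 = A + 1, so A = 28.
Conserve atomic number: 2 + 13 = Z + 0, so Z = 15.
Z = 15 is phosphorus, so the species is ^28_15 P.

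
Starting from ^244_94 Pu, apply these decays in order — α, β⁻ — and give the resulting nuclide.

Start: (A, Z) = (244, 94).
After α: (240, 92).
After β⁻: (240, 93).
Z = 93 is neptunium.

Np-240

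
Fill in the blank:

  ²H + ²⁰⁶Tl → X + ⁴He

Hg-204

Conserve mass number: 2 + 206 = A + 4, so A = 204.
Conserve atomic number: 1 + 81 = Z + 2, so Z = 80.
Z = 80 is mercury, so the species is ²⁰⁴Hg.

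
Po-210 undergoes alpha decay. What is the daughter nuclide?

Alpha decay: mass number changes by -4, atomic number by -2.
A: 210 − 4 = 206; Z: 84 − 2 = 82.
Z = 82 is lead, so the daughter is Pb-206.

Pb-206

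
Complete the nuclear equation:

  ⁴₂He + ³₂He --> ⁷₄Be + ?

Conserve mass number: 4 + 3 = 7 + A, so A = 0.
Conserve atomic number: 2 + 2 = 4 + Z, so Z = 0.
A = 0 and Z = 0 is ⁰₀γ — a gamma ray.

gamma ray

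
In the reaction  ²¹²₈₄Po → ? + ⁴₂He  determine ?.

Conserve mass number: 212 = A + 4, so A = 208.
Conserve atomic number: 84 = Z + 2, so Z = 82.
Z = 82 is lead, so the species is ²⁰⁸₈₂Pb.

Pb-208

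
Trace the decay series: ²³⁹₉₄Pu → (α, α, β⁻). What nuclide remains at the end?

Start: (A, Z) = (239, 94).
After α: (235, 92).
After α: (231, 90).
After β⁻: (231, 91).
Z = 91 is protactinium.

Pa-231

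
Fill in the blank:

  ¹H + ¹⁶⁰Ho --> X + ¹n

Er-160

Conserve mass number: 1 + 160 = A + 1, so A = 160.
Conserve atomic number: 1 + 67 = Z + 0, so Z = 68.
Z = 68 is erbium, so the species is ¹⁶⁰Er.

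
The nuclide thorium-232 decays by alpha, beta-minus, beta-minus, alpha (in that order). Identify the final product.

Start: (A, Z) = (232, 90).
After α: (228, 88).
After β⁻: (228, 89).
After β⁻: (228, 90).
After α: (224, 88).
Z = 88 is radium.

Ra-224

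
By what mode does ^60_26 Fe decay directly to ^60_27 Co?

ΔA = 60 − 60 = 0; ΔZ = 27 − 26 = +1.
A is unchanged and Z rises by 1 — a neutron has become a proton (β⁻ decay).

beta-minus decay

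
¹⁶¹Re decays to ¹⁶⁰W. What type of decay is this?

ΔA = 160 − 161 = -1; ΔZ = 74 − 75 = -1.
A drops by 1 and Z drops by 1 — a proton was emitted.

proton emission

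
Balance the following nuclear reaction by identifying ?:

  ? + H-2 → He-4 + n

triton

Conserve mass number: A + 2 = 4 + 1, so A = 3.
Conserve atomic number: Z + 1 = 2 + 0, so Z = 1.
A = 3 and Z = 1 is H-3 — a triton.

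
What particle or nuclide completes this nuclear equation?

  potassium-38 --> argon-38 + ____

positron

Conserve mass number: 38 = 38 + A, so A = 0.
Conserve atomic number: 19 = 18 + Z, so Z = 1.
A = 0 and Z = 1 is e⁺ — a positron.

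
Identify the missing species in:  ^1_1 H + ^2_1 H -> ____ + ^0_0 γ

He-3

Conserve mass number: 1 + 2 = A + 0, so A = 3.
Conserve atomic number: 1 + 1 = Z + 0, so Z = 2.
Z = 2 is helium, so the species is ^3_2 He.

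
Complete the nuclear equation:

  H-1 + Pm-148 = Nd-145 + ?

alpha particle

Conserve mass number: 1 + 148 = 145 + A, so A = 4.
Conserve atomic number: 1 + 61 = 60 + Z, so Z = 2.
A = 4 and Z = 2 is He-4 — an alpha particle.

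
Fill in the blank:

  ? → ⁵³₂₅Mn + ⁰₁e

Conserve mass number: A = 53 + 0, so A = 53.
Conserve atomic number: Z = 25 + 1, so Z = 26.
Z = 26 is iron, so the species is ⁵³₂₆Fe.

Fe-53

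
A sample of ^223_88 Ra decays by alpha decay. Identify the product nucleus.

Rn-219

Alpha decay: mass number changes by -4, atomic number by -2.
A: 223 − 4 = 219; Z: 88 − 2 = 86.
Z = 86 is radon, so the daughter is ^219_86 Rn.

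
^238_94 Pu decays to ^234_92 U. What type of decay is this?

alpha decay

ΔA = 234 − 238 = -4; ΔZ = 92 − 94 = -2.
A drops by 4 and Z drops by 2 — the signature of alpha emission.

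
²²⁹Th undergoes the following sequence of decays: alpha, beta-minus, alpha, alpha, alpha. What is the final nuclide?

Bi-213

Start: (A, Z) = (229, 90).
After α: (225, 88).
After β⁻: (225, 89).
After α: (221, 87).
After α: (217, 85).
After α: (213, 83).
Z = 83 is bismuth.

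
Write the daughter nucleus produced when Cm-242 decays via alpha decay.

Pu-238

Alpha decay: mass number changes by -4, atomic number by -2.
A: 242 − 4 = 238; Z: 96 − 2 = 94.
Z = 94 is plutonium, so the daughter is Pu-238.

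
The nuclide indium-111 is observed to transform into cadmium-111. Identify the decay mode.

beta-plus decay or electron capture

ΔA = 111 − 111 = 0; ΔZ = 48 − 49 = -1.
A is unchanged and Z drops by 1 — a proton has become a neutron (β⁺ emission or electron capture).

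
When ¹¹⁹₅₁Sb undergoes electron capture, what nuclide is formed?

Sn-119

Electron capture: mass number changes by +0, atomic number by -1.
A: 119 = 119; Z: 51 − 1 = 50.
Z = 50 is tin, so the daughter is ¹¹⁹₅₀Sn.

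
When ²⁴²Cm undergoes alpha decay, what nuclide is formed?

Pu-238

Alpha decay: mass number changes by -4, atomic number by -2.
A: 242 − 4 = 238; Z: 96 − 2 = 94.
Z = 94 is plutonium, so the daughter is ²³⁸Pu.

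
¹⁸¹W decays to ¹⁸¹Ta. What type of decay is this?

beta-plus decay or electron capture

ΔA = 181 − 181 = 0; ΔZ = 73 − 74 = -1.
A is unchanged and Z drops by 1 — a proton has become a neutron (β⁺ emission or electron capture).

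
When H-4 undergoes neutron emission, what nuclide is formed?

Neutron emission: mass number changes by -1, atomic number by +0.
A: 4 − 1 = 3; Z: 1 = 1.
Z = 1 is hydrogen, so the daughter is H-3.

H-3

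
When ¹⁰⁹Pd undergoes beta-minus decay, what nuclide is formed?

Ag-109

Beta-minus decay: mass number changes by +0, atomic number by +1.
A: 109 = 109; Z: 46 + 1 = 47.
Z = 47 is silver, so the daughter is ¹⁰⁹Ag.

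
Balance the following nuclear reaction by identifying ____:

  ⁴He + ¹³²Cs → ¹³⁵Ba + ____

proton

Conserve mass number: 4 + 132 = 135 + A, so A = 1.
Conserve atomic number: 2 + 55 = 56 + Z, so Z = 1.
A = 1 and Z = 1 is ¹H — a proton.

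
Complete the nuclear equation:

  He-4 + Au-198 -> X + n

Conserve mass number: 4 + 198 = A + 1, so A = 201.
Conserve atomic number: 2 + 79 = Z + 0, so Z = 81.
Z = 81 is thallium, so the species is Tl-201.

Tl-201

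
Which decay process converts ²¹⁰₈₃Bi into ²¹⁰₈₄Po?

ΔA = 210 − 210 = 0; ΔZ = 84 − 83 = +1.
A is unchanged and Z rises by 1 — a neutron has become a proton (β⁻ decay).

beta-minus decay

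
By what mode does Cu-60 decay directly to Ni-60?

ΔA = 60 − 60 = 0; ΔZ = 28 − 29 = -1.
A is unchanged and Z drops by 1 — a proton has become a neutron (β⁺ emission or electron capture).

beta-plus decay or electron capture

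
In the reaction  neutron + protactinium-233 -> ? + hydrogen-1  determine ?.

Conserve mass number: 1 + 233 = A + 1, so A = 233.
Conserve atomic number: 0 + 91 = Z + 1, so Z = 90.
Z = 90 is thorium, so the species is thorium-233.

Th-233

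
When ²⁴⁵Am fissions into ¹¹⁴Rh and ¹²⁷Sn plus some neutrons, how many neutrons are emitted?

4

Conserve mass number: 245 = 114 + 127 + k, so k = 245 − 241 = 4.
Check atomic number: 95 = 45 + 50 + 0 = 95. ✓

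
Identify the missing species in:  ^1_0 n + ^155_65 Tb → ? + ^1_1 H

Gd-155

Conserve mass number: 1 + 155 = A + 1, so A = 155.
Conserve atomic number: 0 + 65 = Z + 1, so Z = 64.
Z = 64 is gadolinium, so the species is ^155_64 Gd.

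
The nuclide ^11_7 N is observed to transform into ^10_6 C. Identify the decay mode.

ΔA = 10 − 11 = -1; ΔZ = 6 − 7 = -1.
A drops by 1 and Z drops by 1 — a proton was emitted.

proton emission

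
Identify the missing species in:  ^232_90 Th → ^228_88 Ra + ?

alpha particle

Conserve mass number: 232 = 228 + A, so A = 4.
Conserve atomic number: 90 = 88 + Z, so Z = 2.
A = 4 and Z = 2 is ^4_2 He — an alpha particle.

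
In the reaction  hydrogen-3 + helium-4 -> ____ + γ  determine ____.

Li-7

Conserve mass number: 3 + 4 = A + 0, so A = 7.
Conserve atomic number: 1 + 2 = Z + 0, so Z = 3.
Z = 3 is lithium, so the species is lithium-7.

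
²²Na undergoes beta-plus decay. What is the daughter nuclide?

Ne-22

Beta-plus decay: mass number changes by +0, atomic number by -1.
A: 22 = 22; Z: 11 − 1 = 10.
Z = 10 is neon, so the daughter is ²²Ne.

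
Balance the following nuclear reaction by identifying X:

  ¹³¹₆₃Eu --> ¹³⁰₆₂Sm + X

Conserve mass number: 131 = 130 + A, so A = 1.
Conserve atomic number: 63 = 62 + Z, so Z = 1.
A = 1 and Z = 1 is ¹₁H — a proton.

proton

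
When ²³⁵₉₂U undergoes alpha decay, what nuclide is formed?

Alpha decay: mass number changes by -4, atomic number by -2.
A: 235 − 4 = 231; Z: 92 − 2 = 90.
Z = 90 is thorium, so the daughter is ²³¹₉₀Th.

Th-231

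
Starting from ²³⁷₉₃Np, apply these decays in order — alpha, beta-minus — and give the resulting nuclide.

U-233

Start: (A, Z) = (237, 93).
After α: (233, 91).
After β⁻: (233, 92).
Z = 92 is uranium.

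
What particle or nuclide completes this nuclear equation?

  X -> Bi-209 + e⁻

Conserve mass number: A = 209 + 0, so A = 209.
Conserve atomic number: Z = 83 − 1, so Z = 82.
Z = 82 is lead, so the species is Pb-209.

Pb-209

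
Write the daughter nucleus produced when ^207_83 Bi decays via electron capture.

Electron capture: mass number changes by +0, atomic number by -1.
A: 207 = 207; Z: 83 − 1 = 82.
Z = 82 is lead, so the daughter is ^207_82 Pb.

Pb-207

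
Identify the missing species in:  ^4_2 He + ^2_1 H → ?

Li-6

Conserve mass number: 4 + 2 = A, so A = 6.
Conserve atomic number: 2 + 1 = Z, so Z = 3.
Z = 3 is lithium, so the species is ^6_3 Li.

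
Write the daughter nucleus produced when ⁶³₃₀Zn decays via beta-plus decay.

Cu-63

Beta-plus decay: mass number changes by +0, atomic number by -1.
A: 63 = 63; Z: 30 − 1 = 29.
Z = 29 is copper, so the daughter is ⁶³₂₉Cu.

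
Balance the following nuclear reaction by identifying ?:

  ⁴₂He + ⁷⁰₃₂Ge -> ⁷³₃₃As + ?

proton

Conserve mass number: 4 + 70 = 73 + A, so A = 1.
Conserve atomic number: 2 + 32 = 33 + Z, so Z = 1.
A = 1 and Z = 1 is ¹₁H — a proton.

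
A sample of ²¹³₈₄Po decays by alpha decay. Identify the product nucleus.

Pb-209

Alpha decay: mass number changes by -4, atomic number by -2.
A: 213 − 4 = 209; Z: 84 − 2 = 82.
Z = 82 is lead, so the daughter is ²⁰⁹₈₂Pb.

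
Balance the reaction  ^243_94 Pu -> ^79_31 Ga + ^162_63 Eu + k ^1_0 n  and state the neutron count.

2

Conserve mass number: 243 = 79 + 162 + k, so k = 243 − 241 = 2.
Check atomic number: 94 = 31 + 63 + 0 = 94. ✓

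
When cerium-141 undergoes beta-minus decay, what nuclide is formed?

Pr-141

Beta-minus decay: mass number changes by +0, atomic number by +1.
A: 141 = 141; Z: 58 + 1 = 59.
Z = 59 is praseodymium, so the daughter is praseodymium-141.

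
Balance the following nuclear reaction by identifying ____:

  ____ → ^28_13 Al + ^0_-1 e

Conserve mass number: A = 28 + 0, so A = 28.
Conserve atomic number: Z = 13 − 1, so Z = 12.
Z = 12 is magnesium, so the species is ^28_12 Mg.

Mg-28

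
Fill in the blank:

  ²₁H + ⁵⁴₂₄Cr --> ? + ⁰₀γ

Mn-56

Conserve mass number: 2 + 54 = A + 0, so A = 56.
Conserve atomic number: 1 + 24 = Z + 0, so Z = 25.
Z = 25 is manganese, so the species is ⁵⁶₂₅Mn.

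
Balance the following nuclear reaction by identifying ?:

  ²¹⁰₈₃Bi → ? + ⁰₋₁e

Po-210

Conserve mass number: 210 = A + 0, so A = 210.
Conserve atomic number: 83 = Z − 1, so Z = 84.
Z = 84 is polonium, so the species is ²¹⁰₈₄Po.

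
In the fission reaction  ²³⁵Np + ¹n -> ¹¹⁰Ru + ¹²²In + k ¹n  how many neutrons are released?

Conserve mass number: 236 = 110 + 122 + k, so k = 236 − 232 = 4.
Check atomic number: 93 = 44 + 49 + 0 = 93. ✓

4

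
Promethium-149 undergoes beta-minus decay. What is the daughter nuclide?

Sm-149

Beta-minus decay: mass number changes by +0, atomic number by +1.
A: 149 = 149; Z: 61 + 1 = 62.
Z = 62 is samarium, so the daughter is samarium-149.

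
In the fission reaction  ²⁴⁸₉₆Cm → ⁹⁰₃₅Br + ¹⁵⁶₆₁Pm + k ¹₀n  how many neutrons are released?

2

Conserve mass number: 248 = 90 + 156 + k, so k = 248 − 246 = 2.
Check atomic number: 96 = 35 + 61 + 0 = 96. ✓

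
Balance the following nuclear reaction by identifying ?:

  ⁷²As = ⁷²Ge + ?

positron

Conserve mass number: 72 = 72 + A, so A = 0.
Conserve atomic number: 33 = 32 + Z, so Z = 1.
A = 0 and Z = 1 is e⁺ — a positron.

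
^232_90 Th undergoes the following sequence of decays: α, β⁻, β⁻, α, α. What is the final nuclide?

Start: (A, Z) = (232, 90).
After α: (228, 88).
After β⁻: (228, 89).
After β⁻: (228, 90).
After α: (224, 88).
After α: (220, 86).
Z = 86 is radon.

Rn-220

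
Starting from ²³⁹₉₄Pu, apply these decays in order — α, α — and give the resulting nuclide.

Start: (A, Z) = (239, 94).
After α: (235, 92).
After α: (231, 90).
Z = 90 is thorium.

Th-231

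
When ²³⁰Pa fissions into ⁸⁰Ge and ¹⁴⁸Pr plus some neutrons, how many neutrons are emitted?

Conserve mass number: 230 = 80 + 148 + k, so k = 230 − 228 = 2.
Check atomic number: 91 = 32 + 59 + 0 = 91. ✓

2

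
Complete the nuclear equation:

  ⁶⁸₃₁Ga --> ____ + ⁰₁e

Conserve mass number: 68 = A + 0, so A = 68.
Conserve atomic number: 31 = Z + 1, so Z = 30.
Z = 30 is zinc, so the species is ⁶⁸₃₀Zn.

Zn-68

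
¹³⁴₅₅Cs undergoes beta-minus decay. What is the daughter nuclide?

Ba-134

Beta-minus decay: mass number changes by +0, atomic number by +1.
A: 134 = 134; Z: 55 + 1 = 56.
Z = 56 is barium, so the daughter is ¹³⁴₅₆Ba.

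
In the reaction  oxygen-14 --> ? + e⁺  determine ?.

Conserve mass number: 14 = A + 0, so A = 14.
Conserve atomic number: 8 = Z + 1, so Z = 7.
Z = 7 is nitrogen, so the species is nitrogen-14.

N-14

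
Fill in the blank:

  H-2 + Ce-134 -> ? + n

Pr-135

Conserve mass number: 2 + 134 = A + 1, so A = 135.
Conserve atomic number: 1 + 58 = Z + 0, so Z = 59.
Z = 59 is praseodymium, so the species is Pr-135.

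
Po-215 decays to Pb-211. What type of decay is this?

ΔA = 211 − 215 = -4; ΔZ = 82 − 84 = -2.
A drops by 4 and Z drops by 2 — the signature of alpha emission.

alpha decay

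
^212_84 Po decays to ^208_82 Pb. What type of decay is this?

ΔA = 208 − 212 = -4; ΔZ = 82 − 84 = -2.
A drops by 4 and Z drops by 2 — the signature of alpha emission.

alpha decay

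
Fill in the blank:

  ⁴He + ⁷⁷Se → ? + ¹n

Kr-80

Conserve mass number: 4 + 77 = A + 1, so A = 80.
Conserve atomic number: 2 + 34 = Z + 0, so Z = 36.
Z = 36 is krypton, so the species is ⁸⁰Kr.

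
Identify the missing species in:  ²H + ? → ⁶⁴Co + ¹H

Conserve mass number: 2 + A = 64 + 1, so A = 63.
Conserve atomic number: 1 + Z = 27 + 1, so Z = 27.
Z = 27 is cobalt, so the species is ⁶³Co.

Co-63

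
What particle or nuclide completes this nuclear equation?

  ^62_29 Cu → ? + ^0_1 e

Ni-62

Conserve mass number: 62 = A + 0, so A = 62.
Conserve atomic number: 29 = Z + 1, so Z = 28.
Z = 28 is nickel, so the species is ^62_28 Ni.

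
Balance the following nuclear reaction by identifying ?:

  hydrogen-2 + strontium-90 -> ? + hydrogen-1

Sr-91

Conserve mass number: 2 + 90 = A + 1, so A = 91.
Conserve atomic number: 1 + 38 = Z + 1, so Z = 38.
Z = 38 is strontium, so the species is strontium-91.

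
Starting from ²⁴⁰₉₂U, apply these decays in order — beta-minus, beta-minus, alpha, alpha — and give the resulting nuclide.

Th-232

Start: (A, Z) = (240, 92).
After β⁻: (240, 93).
After β⁻: (240, 94).
After α: (236, 92).
After α: (232, 90).
Z = 90 is thorium.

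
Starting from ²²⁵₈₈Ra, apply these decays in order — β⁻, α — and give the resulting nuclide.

Fr-221

Start: (A, Z) = (225, 88).
After β⁻: (225, 89).
After α: (221, 87).
Z = 87 is francium.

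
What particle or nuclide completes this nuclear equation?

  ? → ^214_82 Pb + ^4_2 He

Conserve mass number: A = 214 + 4, so A = 218.
Conserve atomic number: Z = 82 + 2, so Z = 84.
Z = 84 is polonium, so the species is ^218_84 Po.

Po-218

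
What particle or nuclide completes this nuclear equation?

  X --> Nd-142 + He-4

Conserve mass number: A = 142 + 4, so A = 146.
Conserve atomic number: Z = 60 + 2, so Z = 62.
Z = 62 is samarium, so the species is Sm-146.

Sm-146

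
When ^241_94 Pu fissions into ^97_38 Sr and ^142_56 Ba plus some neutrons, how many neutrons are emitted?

2

Conserve mass number: 241 = 97 + 142 + k, so k = 241 − 239 = 2.
Check atomic number: 94 = 38 + 56 + 0 = 94. ✓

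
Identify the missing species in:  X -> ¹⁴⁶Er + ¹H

Conserve mass number: A = 146 + 1, so A = 147.
Conserve atomic number: Z = 68 + 1, so Z = 69.
Z = 69 is thulium, so the species is ¹⁴⁷Tm.

Tm-147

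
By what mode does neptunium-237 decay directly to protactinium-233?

ΔA = 233 − 237 = -4; ΔZ = 91 − 93 = -2.
A drops by 4 and Z drops by 2 — the signature of alpha emission.

alpha decay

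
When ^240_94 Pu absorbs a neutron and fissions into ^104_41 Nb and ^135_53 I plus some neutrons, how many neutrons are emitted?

Conserve mass number: 241 = 104 + 135 + k, so k = 241 − 239 = 2.
Check atomic number: 94 = 41 + 53 + 0 = 94. ✓

2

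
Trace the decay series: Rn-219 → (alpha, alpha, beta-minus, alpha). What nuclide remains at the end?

Start: (A, Z) = (219, 86).
After α: (215, 84).
After α: (211, 82).
After β⁻: (211, 83).
After α: (207, 81).
Z = 81 is thallium.

Tl-207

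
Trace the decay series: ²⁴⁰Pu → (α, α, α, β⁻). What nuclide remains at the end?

Start: (A, Z) = (240, 94).
After α: (236, 92).
After α: (232, 90).
After α: (228, 88).
After β⁻: (228, 89).
Z = 89 is actinium.

Ac-228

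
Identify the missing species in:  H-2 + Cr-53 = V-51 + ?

alpha particle

Conserve mass number: 2 + 53 = 51 + A, so A = 4.
Conserve atomic number: 1 + 24 = 23 + Z, so Z = 2.
A = 4 and Z = 2 is He-4 — an alpha particle.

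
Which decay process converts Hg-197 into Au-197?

beta-plus decay or electron capture

ΔA = 197 − 197 = 0; ΔZ = 79 − 80 = -1.
A is unchanged and Z drops by 1 — a proton has become a neutron (β⁺ emission or electron capture).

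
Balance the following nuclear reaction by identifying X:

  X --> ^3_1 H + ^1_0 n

Conserve mass number: A = 3 + 1, so A = 4.
Conserve atomic number: Z = 1 + 0, so Z = 1.
Z = 1 is hydrogen, so the species is ^4_1 H.

H-4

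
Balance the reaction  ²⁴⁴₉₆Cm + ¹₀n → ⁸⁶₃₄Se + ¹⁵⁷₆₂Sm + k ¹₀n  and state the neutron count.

Conserve mass number: 245 = 86 + 157 + k, so k = 245 − 243 = 2.
Check atomic number: 96 = 34 + 62 + 0 = 96. ✓

2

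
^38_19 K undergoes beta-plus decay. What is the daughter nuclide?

Ar-38

Beta-plus decay: mass number changes by +0, atomic number by -1.
A: 38 = 38; Z: 19 − 1 = 18.
Z = 18 is argon, so the daughter is ^38_18 Ar.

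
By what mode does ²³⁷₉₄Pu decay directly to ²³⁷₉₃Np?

beta-plus decay or electron capture

ΔA = 237 − 237 = 0; ΔZ = 93 − 94 = -1.
A is unchanged and Z drops by 1 — a proton has become a neutron (β⁺ emission or electron capture).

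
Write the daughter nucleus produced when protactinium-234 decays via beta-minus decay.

U-234

Beta-minus decay: mass number changes by +0, atomic number by +1.
A: 234 = 234; Z: 91 + 1 = 92.
Z = 92 is uranium, so the daughter is uranium-234.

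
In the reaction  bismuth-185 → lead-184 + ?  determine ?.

Conserve mass number: 185 = 184 + A, so A = 1.
Conserve atomic number: 83 = 82 + Z, so Z = 1.
A = 1 and Z = 1 is hydrogen-1 — a proton.

proton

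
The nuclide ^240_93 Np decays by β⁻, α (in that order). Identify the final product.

U-236

Start: (A, Z) = (240, 93).
After β⁻: (240, 94).
After α: (236, 92).
Z = 92 is uranium.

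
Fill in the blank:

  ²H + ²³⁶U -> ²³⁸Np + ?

Conserve mass number: 2 + 236 = 238 + A, so A = 0.
Conserve atomic number: 1 + 92 = 93 + Z, so Z = 0.
A = 0 and Z = 0 is γ — a gamma ray.

gamma ray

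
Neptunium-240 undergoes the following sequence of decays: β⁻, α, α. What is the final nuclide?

Start: (A, Z) = (240, 93).
After β⁻: (240, 94).
After α: (236, 92).
After α: (232, 90).
Z = 90 is thorium.

Th-232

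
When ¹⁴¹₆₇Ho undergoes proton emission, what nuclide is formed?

Dy-140

Proton emission: mass number changes by -1, atomic number by -1.
A: 141 − 1 = 140; Z: 67 − 1 = 66.
Z = 66 is dysprosium, so the daughter is ¹⁴⁰₆₆Dy.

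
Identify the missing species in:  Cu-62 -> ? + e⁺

Ni-62

Conserve mass number: 62 = A + 0, so A = 62.
Conserve atomic number: 29 = Z + 1, so Z = 28.
Z = 28 is nickel, so the species is Ni-62.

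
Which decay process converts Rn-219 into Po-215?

alpha decay

ΔA = 215 − 219 = -4; ΔZ = 84 − 86 = -2.
A drops by 4 and Z drops by 2 — the signature of alpha emission.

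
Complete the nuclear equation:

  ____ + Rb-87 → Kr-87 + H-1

neutron

Conserve mass number: A + 87 = 87 + 1, so A = 1.
Conserve atomic number: Z + 37 = 36 + 1, so Z = 0.
A = 1 and Z = 0 is n — a neutron.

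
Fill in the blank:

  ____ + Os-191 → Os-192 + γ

neutron

Conserve mass number: A + 191 = 192 + 0, so A = 1.
Conserve atomic number: Z + 76 = 76 + 0, so Z = 0.
A = 1 and Z = 0 is n — a neutron.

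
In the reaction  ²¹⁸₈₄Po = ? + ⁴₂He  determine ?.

Pb-214

Conserve mass number: 218 = A + 4, so A = 214.
Conserve atomic number: 84 = Z + 2, so Z = 82.
Z = 82 is lead, so the species is ²¹⁴₈₂Pb.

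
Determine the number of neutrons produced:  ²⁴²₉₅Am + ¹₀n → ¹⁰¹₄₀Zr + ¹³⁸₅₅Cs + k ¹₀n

Conserve mass number: 243 = 101 + 138 + k, so k = 243 − 239 = 4.
Check atomic number: 95 = 40 + 55 + 0 = 95. ✓

4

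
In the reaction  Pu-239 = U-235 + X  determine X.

alpha particle

Conserve mass number: 239 = 235 + A, so A = 4.
Conserve atomic number: 94 = 92 + Z, so Z = 2.
A = 4 and Z = 2 is He-4 — an alpha particle.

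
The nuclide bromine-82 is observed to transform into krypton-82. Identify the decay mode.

beta-minus decay

ΔA = 82 − 82 = 0; ΔZ = 36 − 35 = +1.
A is unchanged and Z rises by 1 — a neutron has become a proton (β⁻ decay).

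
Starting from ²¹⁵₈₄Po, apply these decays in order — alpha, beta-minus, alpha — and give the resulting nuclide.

Tl-207

Start: (A, Z) = (215, 84).
After α: (211, 82).
After β⁻: (211, 83).
After α: (207, 81).
Z = 81 is thallium.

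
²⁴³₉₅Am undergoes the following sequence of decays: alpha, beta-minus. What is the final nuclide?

Start: (A, Z) = (243, 95).
After α: (239, 93).
After β⁻: (239, 94).
Z = 94 is plutonium.

Pu-239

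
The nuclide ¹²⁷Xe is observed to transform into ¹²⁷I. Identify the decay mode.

ΔA = 127 − 127 = 0; ΔZ = 53 − 54 = -1.
A is unchanged and Z drops by 1 — a proton has become a neutron (β⁺ emission or electron capture).

beta-plus decay or electron capture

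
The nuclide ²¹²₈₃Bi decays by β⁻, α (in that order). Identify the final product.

Start: (A, Z) = (212, 83).
After β⁻: (212, 84).
After α: (208, 82).
Z = 82 is lead.

Pb-208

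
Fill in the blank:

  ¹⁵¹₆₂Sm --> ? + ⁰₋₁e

Conserve mass number: 151 = A + 0, so A = 151.
Conserve atomic number: 62 = Z − 1, so Z = 63.
Z = 63 is europium, so the species is ¹⁵¹₆₃Eu.

Eu-151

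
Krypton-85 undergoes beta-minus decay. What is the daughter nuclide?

Rb-85

Beta-minus decay: mass number changes by +0, atomic number by +1.
A: 85 = 85; Z: 36 + 1 = 37.
Z = 37 is rubidium, so the daughter is rubidium-85.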